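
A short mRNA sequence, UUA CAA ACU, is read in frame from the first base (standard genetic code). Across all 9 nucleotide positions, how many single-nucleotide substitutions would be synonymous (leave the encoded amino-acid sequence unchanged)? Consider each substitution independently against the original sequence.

Codon 1 (UUA, Leu): 2 synonymous substitutions.
Codon 2 (CAA, Gln): 1 synonymous substitution.
Codon 3 (ACU, Thr): 3 synonymous substitutions.
Total: 2 + 1 + 3 = 6.

6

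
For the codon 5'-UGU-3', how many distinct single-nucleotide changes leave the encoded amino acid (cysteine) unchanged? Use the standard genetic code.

Position 1: none → 0 synonymous.
Position 2: none → 0 synonymous.
Position 3: UGC → 1 synonymous.
Total: 0 + 0 + 1 = 1.

1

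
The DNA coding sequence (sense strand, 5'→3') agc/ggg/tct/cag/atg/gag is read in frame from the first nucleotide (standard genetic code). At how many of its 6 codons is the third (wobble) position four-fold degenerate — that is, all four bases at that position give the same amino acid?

2

Codon 1 AGC (Ser): third position 2-fold.
Codon 2 GGG (Gly): third position 4-fold.
Codon 3 TCT (Ser): third position 4-fold.
Codon 4 CAG (Gln): third position 2-fold.
Codon 5 ATG (Met): third position 1-fold.
Codon 6 GAG (Glu): third position 2-fold.
Four-fold degenerate third positions: 2.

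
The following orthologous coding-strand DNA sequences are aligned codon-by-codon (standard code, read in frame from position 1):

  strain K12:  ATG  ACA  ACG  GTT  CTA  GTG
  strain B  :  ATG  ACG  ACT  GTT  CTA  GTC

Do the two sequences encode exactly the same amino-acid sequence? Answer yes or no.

Codon 1: ATG Met / ATG Met — identical.
Codon 2: ACA Thr / ACG Thr — synonymous.
Codon 3: ACG Thr / ACT Thr — synonymous.
Codon 4: GTT Val / GTT Val — identical.
Codon 5: CTA Leu / CTA Leu — identical.
Codon 6: GTG Val / GTC Val — synonymous.
Nonsynonymous differences: 0 → same protein.

yes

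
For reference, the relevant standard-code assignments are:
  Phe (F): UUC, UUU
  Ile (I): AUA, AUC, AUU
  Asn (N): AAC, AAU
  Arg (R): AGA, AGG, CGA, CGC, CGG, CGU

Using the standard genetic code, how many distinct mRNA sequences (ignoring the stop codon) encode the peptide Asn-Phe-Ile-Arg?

Asn: 2 codons.
Phe: 2 codons.
Ile: 3 codons.
Arg: 6 codons.
2 × 2 × 3 × 6 = 72.

72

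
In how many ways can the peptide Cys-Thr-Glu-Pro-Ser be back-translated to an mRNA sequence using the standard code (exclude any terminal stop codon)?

Cys: 2 codons.
Thr: 4 codons.
Glu: 2 codons.
Pro: 4 codons.
Ser: 6 codons.
2 × 4 × 2 × 4 × 6 = 384.

384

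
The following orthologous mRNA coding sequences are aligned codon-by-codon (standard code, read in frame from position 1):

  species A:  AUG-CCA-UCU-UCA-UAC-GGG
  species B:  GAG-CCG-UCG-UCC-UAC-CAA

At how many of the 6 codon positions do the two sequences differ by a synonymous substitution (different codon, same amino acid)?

3

Codon 1: AUG Met / GAG Glu — nonsynonymous.
Codon 2: CCA Pro / CCG Pro — synonymous.
Codon 3: UCU Ser / UCG Ser — synonymous.
Codon 4: UCA Ser / UCC Ser — synonymous.
Codon 5: UAC Tyr / UAC Tyr — identical.
Codon 6: GGG Gly / CAA Gln — nonsynonymous.
Synonymous differences: 3.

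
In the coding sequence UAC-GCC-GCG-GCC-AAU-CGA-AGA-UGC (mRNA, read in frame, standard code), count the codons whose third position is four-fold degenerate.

Codon 1 UAC (Tyr): third position 2-fold.
Codon 2 GCC (Ala): third position 4-fold.
Codon 3 GCG (Ala): third position 4-fold.
Codon 4 GCC (Ala): third position 4-fold.
Codon 5 AAU (Asn): third position 2-fold.
Codon 6 CGA (Arg): third position 4-fold.
Codon 7 AGA (Arg): third position 2-fold.
Codon 8 UGC (Cys): third position 2-fold.
Four-fold degenerate third positions: 4.

4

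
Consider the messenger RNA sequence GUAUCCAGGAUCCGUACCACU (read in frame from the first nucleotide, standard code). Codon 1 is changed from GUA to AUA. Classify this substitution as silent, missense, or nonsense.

Position 1 falls in codon 1: GUA → Val.
After the substitution the codon is AUA → Ile.
Val ≠ Ile, so this is a missense mutation.

missense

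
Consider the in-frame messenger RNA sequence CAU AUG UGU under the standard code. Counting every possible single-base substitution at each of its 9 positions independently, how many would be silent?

Codon 1 (CAU, His): 1 synonymous substitution.
Codon 2 (AUG, Met): 0 synonymous substitutions.
Codon 3 (UGU, Cys): 1 synonymous substitution.
Total: 1 + 0 + 1 = 2.

2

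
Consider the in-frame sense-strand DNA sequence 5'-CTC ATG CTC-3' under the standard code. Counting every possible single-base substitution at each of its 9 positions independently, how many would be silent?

Codon 1 (CTC, Leu): 3 synonymous substitutions.
Codon 2 (ATG, Met): 0 synonymous substitutions.
Codon 3 (CTC, Leu): 3 synonymous substitutions.
Total: 3 + 0 + 3 = 6.

6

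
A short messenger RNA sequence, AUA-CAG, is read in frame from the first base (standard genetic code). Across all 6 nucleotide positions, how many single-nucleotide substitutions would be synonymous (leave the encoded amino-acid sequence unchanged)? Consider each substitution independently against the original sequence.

Codon 1 (AUA, Ile): 2 synonymous substitutions.
Codon 2 (CAG, Gln): 1 synonymous substitution.
Total: 2 + 1 = 3.

3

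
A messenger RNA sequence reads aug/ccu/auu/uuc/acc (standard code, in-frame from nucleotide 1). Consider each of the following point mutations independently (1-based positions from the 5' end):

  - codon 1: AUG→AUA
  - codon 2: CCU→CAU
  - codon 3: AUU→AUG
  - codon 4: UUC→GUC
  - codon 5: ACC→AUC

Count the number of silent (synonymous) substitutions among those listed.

0

Codon 1: AUG (Met) → AUA (Ile) — missense.
Codon 2: CCU (Pro) → CAU (His) — missense.
Codon 3: AUU (Ile) → AUG (Met) — missense.
Codon 4: UUC (Phe) → GUC (Val) — missense.
Codon 5: ACC (Thr) → AUC (Ile) — missense.
Synonymous: 0 of 5.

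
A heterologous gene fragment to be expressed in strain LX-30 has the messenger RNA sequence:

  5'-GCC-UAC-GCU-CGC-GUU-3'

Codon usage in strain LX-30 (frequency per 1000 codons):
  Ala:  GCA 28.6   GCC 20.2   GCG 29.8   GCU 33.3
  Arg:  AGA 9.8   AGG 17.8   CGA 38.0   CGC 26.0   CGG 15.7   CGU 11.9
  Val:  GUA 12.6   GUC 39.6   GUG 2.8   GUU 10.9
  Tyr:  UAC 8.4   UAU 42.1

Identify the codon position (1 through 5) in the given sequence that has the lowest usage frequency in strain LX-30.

2

Codon 1 GCC (Ala): 20.2 per 1000.
Codon 2 UAC (Tyr): 8.4 per 1000.
Codon 3 GCU (Ala): 33.3 per 1000.
Codon 4 CGC (Arg): 26.0 per 1000.
Codon 5 GUU (Val): 10.9 per 1000.
Lowest frequency is 8.4 at codon 2.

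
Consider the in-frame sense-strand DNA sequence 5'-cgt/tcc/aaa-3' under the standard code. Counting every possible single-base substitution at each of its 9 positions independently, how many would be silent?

7

Codon 1 (CGT, Arg): 3 synonymous substitutions.
Codon 2 (TCC, Ser): 3 synonymous substitutions.
Codon 3 (AAA, Lys): 1 synonymous substitution.
Total: 3 + 3 + 1 = 7.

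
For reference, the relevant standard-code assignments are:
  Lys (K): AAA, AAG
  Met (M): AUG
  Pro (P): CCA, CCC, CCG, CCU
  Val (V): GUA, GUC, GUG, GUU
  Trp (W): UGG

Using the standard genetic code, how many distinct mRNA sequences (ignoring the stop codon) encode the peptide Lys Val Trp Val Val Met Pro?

512

Lys: 2 codons.
Val: 4 codons.
Trp: 1 codon.
Val: 4 codons.
Val: 4 codons.
Met: 1 codon.
Pro: 4 codons.
2 × 4 × 1 × 4 × 4 × 1 × 4 = 512.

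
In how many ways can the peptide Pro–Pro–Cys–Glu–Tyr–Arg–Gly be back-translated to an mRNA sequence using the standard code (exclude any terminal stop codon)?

Pro: 4 codons.
Pro: 4 codons.
Cys: 2 codons.
Glu: 2 codons.
Tyr: 2 codons.
Arg: 6 codons.
Gly: 4 codons.
4 × 4 × 2 × 2 × 2 × 6 × 4 = 3072.

3072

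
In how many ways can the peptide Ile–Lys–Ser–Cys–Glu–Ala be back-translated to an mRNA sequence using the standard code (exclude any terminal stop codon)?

576

Ile: 3 codons.
Lys: 2 codons.
Ser: 6 codons.
Cys: 2 codons.
Glu: 2 codons.
Ala: 4 codons.
3 × 2 × 6 × 2 × 2 × 4 = 576.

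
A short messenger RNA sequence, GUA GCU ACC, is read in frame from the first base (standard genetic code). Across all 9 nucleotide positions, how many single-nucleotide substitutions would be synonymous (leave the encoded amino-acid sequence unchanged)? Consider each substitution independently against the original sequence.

Codon 1 (GUA, Val): 3 synonymous substitutions.
Codon 2 (GCU, Ala): 3 synonymous substitutions.
Codon 3 (ACC, Thr): 3 synonymous substitutions.
Total: 3 + 3 + 3 = 9.

9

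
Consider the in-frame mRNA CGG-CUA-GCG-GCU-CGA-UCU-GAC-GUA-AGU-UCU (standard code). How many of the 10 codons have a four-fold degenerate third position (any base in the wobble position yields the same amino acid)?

8

Codon 1 CGG (Arg): third position 4-fold.
Codon 2 CUA (Leu): third position 4-fold.
Codon 3 GCG (Ala): third position 4-fold.
Codon 4 GCU (Ala): third position 4-fold.
Codon 5 CGA (Arg): third position 4-fold.
Codon 6 UCU (Ser): third position 4-fold.
Codon 7 GAC (Asp): third position 2-fold.
Codon 8 GUA (Val): third position 4-fold.
Codon 9 AGU (Ser): third position 2-fold.
Codon 10 UCU (Ser): third position 4-fold.
Four-fold degenerate third positions: 8.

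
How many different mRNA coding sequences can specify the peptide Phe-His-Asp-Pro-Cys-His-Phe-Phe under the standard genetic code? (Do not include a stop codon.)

Phe: 2 codons.
His: 2 codons.
Asp: 2 codons.
Pro: 4 codons.
Cys: 2 codons.
His: 2 codons.
Phe: 2 codons.
Phe: 2 codons.
2 × 2 × 2 × 4 × 2 × 2 × 2 × 2 = 512.

512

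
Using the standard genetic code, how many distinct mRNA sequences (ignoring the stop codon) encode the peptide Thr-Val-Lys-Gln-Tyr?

128

Thr: 4 codons.
Val: 4 codons.
Lys: 2 codons.
Gln: 2 codons.
Tyr: 2 codons.
4 × 4 × 2 × 2 × 2 = 128.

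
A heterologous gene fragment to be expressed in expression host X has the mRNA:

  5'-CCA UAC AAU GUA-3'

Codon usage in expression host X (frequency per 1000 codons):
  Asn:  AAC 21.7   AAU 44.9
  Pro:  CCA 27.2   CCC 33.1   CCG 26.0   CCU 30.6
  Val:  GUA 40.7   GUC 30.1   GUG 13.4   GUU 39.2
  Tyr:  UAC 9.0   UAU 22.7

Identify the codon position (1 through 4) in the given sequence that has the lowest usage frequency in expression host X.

2

Codon 1 CCA (Pro): 27.2 per 1000.
Codon 2 UAC (Tyr): 9.0 per 1000.
Codon 3 AAU (Asn): 44.9 per 1000.
Codon 4 GUA (Val): 40.7 per 1000.
Lowest frequency is 9.0 at codon 2.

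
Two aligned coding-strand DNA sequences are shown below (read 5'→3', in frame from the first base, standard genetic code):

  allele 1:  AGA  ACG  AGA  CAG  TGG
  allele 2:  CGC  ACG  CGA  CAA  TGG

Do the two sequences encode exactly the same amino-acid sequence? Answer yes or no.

yes

Codon 1: AGA Arg / CGC Arg — synonymous.
Codon 2: ACG Thr / ACG Thr — identical.
Codon 3: AGA Arg / CGA Arg — synonymous.
Codon 4: CAG Gln / CAA Gln — synonymous.
Codon 5: TGG Trp / TGG Trp — identical.
Nonsynonymous differences: 0 → same protein.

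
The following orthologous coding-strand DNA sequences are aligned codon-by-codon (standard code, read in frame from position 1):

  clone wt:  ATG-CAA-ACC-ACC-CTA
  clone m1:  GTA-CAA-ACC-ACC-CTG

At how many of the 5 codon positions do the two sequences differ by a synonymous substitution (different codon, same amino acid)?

1

Codon 1: ATG Met / GTA Val — nonsynonymous.
Codon 2: CAA Gln / CAA Gln — identical.
Codon 3: ACC Thr / ACC Thr — identical.
Codon 4: ACC Thr / ACC Thr — identical.
Codon 5: CTA Leu / CTG Leu — synonymous.
Synonymous differences: 1.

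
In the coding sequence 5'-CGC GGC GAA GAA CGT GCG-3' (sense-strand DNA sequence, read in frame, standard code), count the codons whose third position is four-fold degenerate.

Codon 1 CGC (Arg): third position 4-fold.
Codon 2 GGC (Gly): third position 4-fold.
Codon 3 GAA (Glu): third position 2-fold.
Codon 4 GAA (Glu): third position 2-fold.
Codon 5 CGT (Arg): third position 4-fold.
Codon 6 GCG (Ala): third position 4-fold.
Four-fold degenerate third positions: 4.

4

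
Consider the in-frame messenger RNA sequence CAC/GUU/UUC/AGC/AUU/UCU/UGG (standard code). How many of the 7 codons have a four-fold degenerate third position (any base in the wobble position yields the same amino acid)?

2

Codon 1 CAC (His): third position 2-fold.
Codon 2 GUU (Val): third position 4-fold.
Codon 3 UUC (Phe): third position 2-fold.
Codon 4 AGC (Ser): third position 2-fold.
Codon 5 AUU (Ile): third position 3-fold.
Codon 6 UCU (Ser): third position 4-fold.
Codon 7 UGG (Trp): third position 1-fold.
Four-fold degenerate third positions: 2.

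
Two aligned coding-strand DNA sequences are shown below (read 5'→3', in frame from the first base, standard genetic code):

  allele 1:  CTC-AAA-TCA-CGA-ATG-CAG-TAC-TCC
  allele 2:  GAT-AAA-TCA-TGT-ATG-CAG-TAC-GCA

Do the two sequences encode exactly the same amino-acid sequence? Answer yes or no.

Codon 1: CTC Leu / GAT Asp — nonsynonymous.
Codon 2: AAA Lys / AAA Lys — identical.
Codon 3: TCA Ser / TCA Ser — identical.
Codon 4: CGA Arg / TGT Cys — nonsynonymous.
Codon 5: ATG Met / ATG Met — identical.
Codon 6: CAG Gln / CAG Gln — identical.
Codon 7: TAC Tyr / TAC Tyr — identical.
Codon 8: TCC Ser / GCA Ala — nonsynonymous.
Nonsynonymous differences: 3 → different protein.

no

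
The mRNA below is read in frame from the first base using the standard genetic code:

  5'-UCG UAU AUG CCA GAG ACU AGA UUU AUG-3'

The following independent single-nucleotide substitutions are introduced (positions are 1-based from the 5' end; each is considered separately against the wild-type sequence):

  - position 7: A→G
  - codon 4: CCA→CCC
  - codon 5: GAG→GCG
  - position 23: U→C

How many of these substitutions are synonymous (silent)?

1

Codon 3: AUG (Met) → GUG (Val) — missense.
Codon 4: CCA (Pro) → CCC (Pro) — synonymous.
Codon 5: GAG (Glu) → GCG (Ala) — missense.
Codon 8: UUU (Phe) → UCU (Ser) — missense.
Synonymous: 1 of 4.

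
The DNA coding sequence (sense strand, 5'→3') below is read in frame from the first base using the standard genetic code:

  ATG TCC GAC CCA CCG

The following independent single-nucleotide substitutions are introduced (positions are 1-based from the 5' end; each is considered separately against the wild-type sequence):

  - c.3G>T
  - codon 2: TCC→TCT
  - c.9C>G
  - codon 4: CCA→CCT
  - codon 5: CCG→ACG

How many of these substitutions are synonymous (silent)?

2

Codon 1: ATG (Met) → ATT (Ile) — missense.
Codon 2: TCC (Ser) → TCT (Ser) — synonymous.
Codon 3: GAC (Asp) → GAG (Glu) — missense.
Codon 4: CCA (Pro) → CCT (Pro) — synonymous.
Codon 5: CCG (Pro) → ACG (Thr) — missense.
Synonymous: 2 of 5.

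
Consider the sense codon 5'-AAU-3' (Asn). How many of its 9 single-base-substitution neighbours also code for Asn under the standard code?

Position 1: none → 0 synonymous.
Position 2: none → 0 synonymous.
Position 3: AAC → 1 synonymous.
Total: 0 + 0 + 1 = 1.

1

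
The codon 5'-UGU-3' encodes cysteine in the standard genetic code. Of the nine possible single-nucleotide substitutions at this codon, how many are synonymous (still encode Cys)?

1

Position 1: none → 0 synonymous.
Position 2: none → 0 synonymous.
Position 3: UGC → 1 synonymous.
Total: 0 + 0 + 1 = 1.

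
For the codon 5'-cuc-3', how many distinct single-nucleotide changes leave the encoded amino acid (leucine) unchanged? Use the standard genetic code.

3

Position 1: none → 0 synonymous.
Position 2: none → 0 synonymous.
Position 3: CUU, CUA, CUG → 3 synonymous.
Total: 0 + 0 + 3 = 3.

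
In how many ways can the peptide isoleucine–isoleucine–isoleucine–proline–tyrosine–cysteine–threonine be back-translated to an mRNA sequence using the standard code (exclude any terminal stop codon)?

1728

Ile: 3 codons.
Ile: 3 codons.
Ile: 3 codons.
Pro: 4 codons.
Tyr: 2 codons.
Cys: 2 codons.
Thr: 4 codons.
3 × 3 × 3 × 4 × 2 × 2 × 4 = 1728.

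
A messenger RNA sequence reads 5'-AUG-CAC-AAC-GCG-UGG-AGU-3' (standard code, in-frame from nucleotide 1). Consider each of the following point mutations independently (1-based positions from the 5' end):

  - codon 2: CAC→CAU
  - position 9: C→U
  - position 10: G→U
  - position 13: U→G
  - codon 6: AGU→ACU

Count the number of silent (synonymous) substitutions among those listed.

Codon 2: CAC (His) → CAU (His) — synonymous.
Codon 3: AAC (Asn) → AAU (Asn) — synonymous.
Codon 4: GCG (Ala) → UCG (Ser) — missense.
Codon 5: UGG (Trp) → GGG (Gly) — missense.
Codon 6: AGU (Ser) → ACU (Thr) — missense.
Synonymous: 2 of 5.

2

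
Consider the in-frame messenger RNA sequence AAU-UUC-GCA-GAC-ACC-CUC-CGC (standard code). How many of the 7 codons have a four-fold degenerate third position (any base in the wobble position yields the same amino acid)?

4

Codon 1 AAU (Asn): third position 2-fold.
Codon 2 UUC (Phe): third position 2-fold.
Codon 3 GCA (Ala): third position 4-fold.
Codon 4 GAC (Asp): third position 2-fold.
Codon 5 ACC (Thr): third position 4-fold.
Codon 6 CUC (Leu): third position 4-fold.
Codon 7 CGC (Arg): third position 4-fold.
Four-fold degenerate third positions: 4.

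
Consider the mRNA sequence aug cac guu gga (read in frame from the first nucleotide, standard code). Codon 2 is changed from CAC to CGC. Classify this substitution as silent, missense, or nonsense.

missense

Position 5 falls in codon 2: CAC → His.
After the substitution the codon is CGC → Arg.
His ≠ Arg, so this is a missense mutation.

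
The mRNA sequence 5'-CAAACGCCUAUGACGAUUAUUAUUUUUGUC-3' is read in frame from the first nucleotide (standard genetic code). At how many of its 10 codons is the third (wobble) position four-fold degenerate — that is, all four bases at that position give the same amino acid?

4

Codon 1 CAA (Gln): third position 2-fold.
Codon 2 ACG (Thr): third position 4-fold.
Codon 3 CCU (Pro): third position 4-fold.
Codon 4 AUG (Met): third position 1-fold.
Codon 5 ACG (Thr): third position 4-fold.
Codon 6 AUU (Ile): third position 3-fold.
Codon 7 AUU (Ile): third position 3-fold.
Codon 8 AUU (Ile): third position 3-fold.
Codon 9 UUU (Phe): third position 2-fold.
Codon 10 GUC (Val): third position 4-fold.
Four-fold degenerate third positions: 4.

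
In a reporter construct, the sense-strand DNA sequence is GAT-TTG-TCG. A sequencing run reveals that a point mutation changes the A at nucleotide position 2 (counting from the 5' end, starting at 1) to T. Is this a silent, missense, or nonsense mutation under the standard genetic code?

missense

Position 2 falls in codon 1: GAT → Asp.
After the substitution the codon is GTT → Val.
Asp ≠ Val, so this is a missense mutation.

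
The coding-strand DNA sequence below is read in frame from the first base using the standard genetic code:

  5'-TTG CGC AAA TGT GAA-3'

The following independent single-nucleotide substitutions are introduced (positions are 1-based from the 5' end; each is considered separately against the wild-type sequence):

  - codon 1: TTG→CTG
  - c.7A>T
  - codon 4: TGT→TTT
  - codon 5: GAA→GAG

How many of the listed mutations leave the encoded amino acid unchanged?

2

Codon 1: TTG (Leu) → CTG (Leu) — synonymous.
Codon 3: AAA (Lys) → TAA (Stop) — nonsense.
Codon 4: TGT (Cys) → TTT (Phe) — missense.
Codon 5: GAA (Glu) → GAG (Glu) — synonymous.
Synonymous: 2 of 4.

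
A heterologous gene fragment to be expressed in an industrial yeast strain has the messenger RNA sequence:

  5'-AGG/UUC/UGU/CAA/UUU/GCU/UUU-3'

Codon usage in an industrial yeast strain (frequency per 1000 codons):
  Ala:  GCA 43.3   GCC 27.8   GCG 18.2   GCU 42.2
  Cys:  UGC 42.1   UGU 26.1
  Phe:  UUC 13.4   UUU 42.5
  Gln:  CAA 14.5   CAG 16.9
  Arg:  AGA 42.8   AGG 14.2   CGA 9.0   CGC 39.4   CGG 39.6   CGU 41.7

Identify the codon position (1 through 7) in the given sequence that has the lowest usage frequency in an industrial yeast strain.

2

Codon 1 AGG (Arg): 14.2 per 1000.
Codon 2 UUC (Phe): 13.4 per 1000.
Codon 3 UGU (Cys): 26.1 per 1000.
Codon 4 CAA (Gln): 14.5 per 1000.
Codon 5 UUU (Phe): 42.5 per 1000.
Codon 6 GCU (Ala): 42.2 per 1000.
Codon 7 UUU (Phe): 42.5 per 1000.
Lowest frequency is 13.4 at codon 2.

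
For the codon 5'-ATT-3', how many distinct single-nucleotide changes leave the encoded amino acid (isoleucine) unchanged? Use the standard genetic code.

Position 1: none → 0 synonymous.
Position 2: none → 0 synonymous.
Position 3: ATC, ATA → 2 synonymous.
Total: 0 + 0 + 2 = 2.

2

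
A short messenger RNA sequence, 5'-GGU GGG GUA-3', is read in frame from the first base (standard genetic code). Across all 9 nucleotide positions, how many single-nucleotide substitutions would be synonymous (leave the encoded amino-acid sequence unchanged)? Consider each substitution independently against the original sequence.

9

Codon 1 (GGU, Gly): 3 synonymous substitutions.
Codon 2 (GGG, Gly): 3 synonymous substitutions.
Codon 3 (GUA, Val): 3 synonymous substitutions.
Total: 3 + 3 + 3 = 9.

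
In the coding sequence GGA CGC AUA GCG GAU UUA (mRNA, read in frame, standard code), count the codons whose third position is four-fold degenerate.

Codon 1 GGA (Gly): third position 4-fold.
Codon 2 CGC (Arg): third position 4-fold.
Codon 3 AUA (Ile): third position 3-fold.
Codon 4 GCG (Ala): third position 4-fold.
Codon 5 GAU (Asp): third position 2-fold.
Codon 6 UUA (Leu): third position 2-fold.
Four-fold degenerate third positions: 3.

3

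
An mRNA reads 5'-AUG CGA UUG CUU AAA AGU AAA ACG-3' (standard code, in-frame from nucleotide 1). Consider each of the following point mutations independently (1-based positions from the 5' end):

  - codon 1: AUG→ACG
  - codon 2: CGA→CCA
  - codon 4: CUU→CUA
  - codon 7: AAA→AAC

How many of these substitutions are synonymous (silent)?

1

Codon 1: AUG (Met) → ACG (Thr) — missense.
Codon 2: CGA (Arg) → CCA (Pro) — missense.
Codon 4: CUU (Leu) → CUA (Leu) — synonymous.
Codon 7: AAA (Lys) → AAC (Asn) — missense.
Synonymous: 1 of 4.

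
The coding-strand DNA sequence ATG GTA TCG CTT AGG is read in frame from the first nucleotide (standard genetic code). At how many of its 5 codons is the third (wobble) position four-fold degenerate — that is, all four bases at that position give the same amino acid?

Codon 1 ATG (Met): third position 1-fold.
Codon 2 GTA (Val): third position 4-fold.
Codon 3 TCG (Ser): third position 4-fold.
Codon 4 CTT (Leu): third position 4-fold.
Codon 5 AGG (Arg): third position 2-fold.
Four-fold degenerate third positions: 3.

3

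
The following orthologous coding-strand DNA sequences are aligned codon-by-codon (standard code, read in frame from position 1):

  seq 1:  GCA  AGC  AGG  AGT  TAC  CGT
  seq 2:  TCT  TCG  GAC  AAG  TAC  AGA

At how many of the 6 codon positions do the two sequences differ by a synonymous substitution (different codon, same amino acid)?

Codon 1: GCA Ala / TCT Ser — nonsynonymous.
Codon 2: AGC Ser / TCG Ser — synonymous.
Codon 3: AGG Arg / GAC Asp — nonsynonymous.
Codon 4: AGT Ser / AAG Lys — nonsynonymous.
Codon 5: TAC Tyr / TAC Tyr — identical.
Codon 6: CGT Arg / AGA Arg — synonymous.
Synonymous differences: 2.

2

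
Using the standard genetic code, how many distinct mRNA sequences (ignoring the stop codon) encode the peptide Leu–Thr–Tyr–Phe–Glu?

192

Leu: 6 codons.
Thr: 4 codons.
Tyr: 2 codons.
Phe: 2 codons.
Glu: 2 codons.
6 × 4 × 2 × 2 × 2 = 192.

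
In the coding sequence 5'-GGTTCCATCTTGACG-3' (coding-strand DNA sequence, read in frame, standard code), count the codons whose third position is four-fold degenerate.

3

Codon 1 GGT (Gly): third position 4-fold.
Codon 2 TCC (Ser): third position 4-fold.
Codon 3 ATC (Ile): third position 3-fold.
Codon 4 TTG (Leu): third position 2-fold.
Codon 5 ACG (Thr): third position 4-fold.
Four-fold degenerate third positions: 3.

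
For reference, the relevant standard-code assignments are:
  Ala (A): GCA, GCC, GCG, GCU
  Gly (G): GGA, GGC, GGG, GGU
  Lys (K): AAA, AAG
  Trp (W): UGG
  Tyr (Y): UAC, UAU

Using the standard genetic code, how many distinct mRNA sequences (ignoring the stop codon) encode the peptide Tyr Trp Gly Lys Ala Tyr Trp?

128

Tyr: 2 codons.
Trp: 1 codon.
Gly: 4 codons.
Lys: 2 codons.
Ala: 4 codons.
Tyr: 2 codons.
Trp: 1 codon.
2 × 1 × 4 × 2 × 4 × 2 × 1 = 128.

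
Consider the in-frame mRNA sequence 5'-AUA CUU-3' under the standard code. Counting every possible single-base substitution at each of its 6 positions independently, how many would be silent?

5

Codon 1 (AUA, Ile): 2 synonymous substitutions.
Codon 2 (CUU, Leu): 3 synonymous substitutions.
Total: 2 + 3 = 5.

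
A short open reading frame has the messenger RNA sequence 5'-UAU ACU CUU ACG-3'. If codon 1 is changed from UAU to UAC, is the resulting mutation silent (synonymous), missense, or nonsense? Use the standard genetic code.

silent

Position 3 falls in codon 1: UAU → Tyr.
After the substitution the codon is UAC → Tyr.
Both encode Tyr, so the change is synonymous.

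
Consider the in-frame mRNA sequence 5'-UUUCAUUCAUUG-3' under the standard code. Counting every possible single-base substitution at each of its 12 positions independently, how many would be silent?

7

Codon 1 (UUU, Phe): 1 synonymous substitution.
Codon 2 (CAU, His): 1 synonymous substitution.
Codon 3 (UCA, Ser): 3 synonymous substitutions.
Codon 4 (UUG, Leu): 2 synonymous substitutions.
Total: 1 + 1 + 3 + 2 = 7.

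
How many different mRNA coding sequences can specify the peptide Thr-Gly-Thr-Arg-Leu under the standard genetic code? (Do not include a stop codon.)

Thr: 4 codons.
Gly: 4 codons.
Thr: 4 codons.
Arg: 6 codons.
Leu: 6 codons.
4 × 4 × 4 × 6 × 6 = 2304.

2304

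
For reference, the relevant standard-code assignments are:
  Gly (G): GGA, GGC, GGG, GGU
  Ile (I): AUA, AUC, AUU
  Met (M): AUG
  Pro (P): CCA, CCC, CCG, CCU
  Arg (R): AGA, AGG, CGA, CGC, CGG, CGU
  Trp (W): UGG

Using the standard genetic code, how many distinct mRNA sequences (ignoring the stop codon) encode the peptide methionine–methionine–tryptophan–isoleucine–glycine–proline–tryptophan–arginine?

Met: 1 codon.
Met: 1 codon.
Trp: 1 codon.
Ile: 3 codons.
Gly: 4 codons.
Pro: 4 codons.
Trp: 1 codon.
Arg: 6 codons.
1 × 1 × 1 × 3 × 4 × 4 × 1 × 6 = 288.

288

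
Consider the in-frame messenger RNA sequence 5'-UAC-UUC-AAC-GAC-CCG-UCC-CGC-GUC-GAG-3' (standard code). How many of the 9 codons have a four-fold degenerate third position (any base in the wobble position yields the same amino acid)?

4

Codon 1 UAC (Tyr): third position 2-fold.
Codon 2 UUC (Phe): third position 2-fold.
Codon 3 AAC (Asn): third position 2-fold.
Codon 4 GAC (Asp): third position 2-fold.
Codon 5 CCG (Pro): third position 4-fold.
Codon 6 UCC (Ser): third position 4-fold.
Codon 7 CGC (Arg): third position 4-fold.
Codon 8 GUC (Val): third position 4-fold.
Codon 9 GAG (Glu): third position 2-fold.
Four-fold degenerate third positions: 4.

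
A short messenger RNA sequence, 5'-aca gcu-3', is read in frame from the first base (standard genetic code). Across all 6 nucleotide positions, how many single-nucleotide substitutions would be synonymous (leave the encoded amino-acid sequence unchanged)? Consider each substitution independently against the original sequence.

6

Codon 1 (ACA, Thr): 3 synonymous substitutions.
Codon 2 (GCU, Ala): 3 synonymous substitutions.
Total: 3 + 3 = 6.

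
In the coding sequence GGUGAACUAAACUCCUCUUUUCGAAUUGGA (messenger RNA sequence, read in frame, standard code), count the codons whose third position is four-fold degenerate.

Codon 1 GGU (Gly): third position 4-fold.
Codon 2 GAA (Glu): third position 2-fold.
Codon 3 CUA (Leu): third position 4-fold.
Codon 4 AAC (Asn): third position 2-fold.
Codon 5 UCC (Ser): third position 4-fold.
Codon 6 UCU (Ser): third position 4-fold.
Codon 7 UUU (Phe): third position 2-fold.
Codon 8 CGA (Arg): third position 4-fold.
Codon 9 AUU (Ile): third position 3-fold.
Codon 10 GGA (Gly): third position 4-fold.
Four-fold degenerate third positions: 6.

6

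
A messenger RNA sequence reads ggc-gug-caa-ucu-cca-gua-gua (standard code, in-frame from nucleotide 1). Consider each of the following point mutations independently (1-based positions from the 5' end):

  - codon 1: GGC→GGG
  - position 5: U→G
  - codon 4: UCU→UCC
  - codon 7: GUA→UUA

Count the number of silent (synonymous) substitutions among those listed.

2

Codon 1: GGC (Gly) → GGG (Gly) — synonymous.
Codon 2: GUG (Val) → GGG (Gly) — missense.
Codon 4: UCU (Ser) → UCC (Ser) — synonymous.
Codon 7: GUA (Val) → UUA (Leu) — missense.
Synonymous: 2 of 4.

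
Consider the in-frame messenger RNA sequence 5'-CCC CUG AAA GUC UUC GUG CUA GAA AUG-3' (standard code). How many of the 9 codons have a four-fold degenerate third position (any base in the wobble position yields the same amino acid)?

5

Codon 1 CCC (Pro): third position 4-fold.
Codon 2 CUG (Leu): third position 4-fold.
Codon 3 AAA (Lys): third position 2-fold.
Codon 4 GUC (Val): third position 4-fold.
Codon 5 UUC (Phe): third position 2-fold.
Codon 6 GUG (Val): third position 4-fold.
Codon 7 CUA (Leu): third position 4-fold.
Codon 8 GAA (Glu): third position 2-fold.
Codon 9 AUG (Met): third position 1-fold.
Four-fold degenerate third positions: 5.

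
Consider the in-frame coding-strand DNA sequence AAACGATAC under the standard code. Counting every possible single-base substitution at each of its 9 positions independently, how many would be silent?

6

Codon 1 (AAA, Lys): 1 synonymous substitution.
Codon 2 (CGA, Arg): 4 synonymous substitutions.
Codon 3 (TAC, Tyr): 1 synonymous substitution.
Total: 1 + 4 + 1 = 6.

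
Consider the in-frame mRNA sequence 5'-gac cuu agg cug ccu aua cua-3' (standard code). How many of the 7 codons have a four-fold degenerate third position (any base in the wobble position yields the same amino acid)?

Codon 1 GAC (Asp): third position 2-fold.
Codon 2 CUU (Leu): third position 4-fold.
Codon 3 AGG (Arg): third position 2-fold.
Codon 4 CUG (Leu): third position 4-fold.
Codon 5 CCU (Pro): third position 4-fold.
Codon 6 AUA (Ile): third position 3-fold.
Codon 7 CUA (Leu): third position 4-fold.
Four-fold degenerate third positions: 4.

4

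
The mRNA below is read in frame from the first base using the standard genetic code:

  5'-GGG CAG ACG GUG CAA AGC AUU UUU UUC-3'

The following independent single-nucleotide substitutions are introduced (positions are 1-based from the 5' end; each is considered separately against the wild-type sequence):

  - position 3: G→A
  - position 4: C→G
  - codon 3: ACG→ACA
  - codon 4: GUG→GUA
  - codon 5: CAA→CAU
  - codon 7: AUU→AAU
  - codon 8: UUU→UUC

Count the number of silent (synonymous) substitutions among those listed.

Codon 1: GGG (Gly) → GGA (Gly) — synonymous.
Codon 2: CAG (Gln) → GAG (Glu) — missense.
Codon 3: ACG (Thr) → ACA (Thr) — synonymous.
Codon 4: GUG (Val) → GUA (Val) — synonymous.
Codon 5: CAA (Gln) → CAU (His) — missense.
Codon 7: AUU (Ile) → AAU (Asn) — missense.
Codon 8: UUU (Phe) → UUC (Phe) — synonymous.
Synonymous: 4 of 7.

4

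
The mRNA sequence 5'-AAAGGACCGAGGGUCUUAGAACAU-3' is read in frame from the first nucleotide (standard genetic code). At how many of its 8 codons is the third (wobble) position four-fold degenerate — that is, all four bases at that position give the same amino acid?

3

Codon 1 AAA (Lys): third position 2-fold.
Codon 2 GGA (Gly): third position 4-fold.
Codon 3 CCG (Pro): third position 4-fold.
Codon 4 AGG (Arg): third position 2-fold.
Codon 5 GUC (Val): third position 4-fold.
Codon 6 UUA (Leu): third position 2-fold.
Codon 7 GAA (Glu): third position 2-fold.
Codon 8 CAU (His): third position 2-fold.
Four-fold degenerate third positions: 3.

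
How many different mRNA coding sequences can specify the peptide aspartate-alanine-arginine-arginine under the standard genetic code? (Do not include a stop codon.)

288

Asp: 2 codons.
Ala: 4 codons.
Arg: 6 codons.
Arg: 6 codons.
2 × 4 × 6 × 6 = 288.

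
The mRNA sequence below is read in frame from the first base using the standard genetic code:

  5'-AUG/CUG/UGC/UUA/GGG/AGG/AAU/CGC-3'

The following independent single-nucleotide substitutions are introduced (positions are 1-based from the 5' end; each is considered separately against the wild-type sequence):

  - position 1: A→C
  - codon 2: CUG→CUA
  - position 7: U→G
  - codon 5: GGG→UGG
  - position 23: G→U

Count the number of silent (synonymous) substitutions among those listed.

Codon 1: AUG (Met) → CUG (Leu) — missense.
Codon 2: CUG (Leu) → CUA (Leu) — synonymous.
Codon 3: UGC (Cys) → GGC (Gly) — missense.
Codon 5: GGG (Gly) → UGG (Trp) — missense.
Codon 8: CGC (Arg) → CUC (Leu) — missense.
Synonymous: 1 of 5.

1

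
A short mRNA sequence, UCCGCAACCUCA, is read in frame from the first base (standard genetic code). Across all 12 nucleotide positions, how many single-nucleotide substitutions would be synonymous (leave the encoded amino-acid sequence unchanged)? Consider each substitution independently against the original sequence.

Codon 1 (UCC, Ser): 3 synonymous substitutions.
Codon 2 (GCA, Ala): 3 synonymous substitutions.
Codon 3 (ACC, Thr): 3 synonymous substitutions.
Codon 4 (UCA, Ser): 3 synonymous substitutions.
Total: 3 + 3 + 3 + 3 = 12.

12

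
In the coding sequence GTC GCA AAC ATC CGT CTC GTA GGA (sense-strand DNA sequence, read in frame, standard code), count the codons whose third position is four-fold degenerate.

Codon 1 GTC (Val): third position 4-fold.
Codon 2 GCA (Ala): third position 4-fold.
Codon 3 AAC (Asn): third position 2-fold.
Codon 4 ATC (Ile): third position 3-fold.
Codon 5 CGT (Arg): third position 4-fold.
Codon 6 CTC (Leu): third position 4-fold.
Codon 7 GTA (Val): third position 4-fold.
Codon 8 GGA (Gly): third position 4-fold.
Four-fold degenerate third positions: 6.

6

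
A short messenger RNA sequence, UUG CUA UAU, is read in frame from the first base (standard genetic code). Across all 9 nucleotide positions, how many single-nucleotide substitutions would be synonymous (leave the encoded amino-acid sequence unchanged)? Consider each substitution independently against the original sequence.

Codon 1 (UUG, Leu): 2 synonymous substitutions.
Codon 2 (CUA, Leu): 4 synonymous substitutions.
Codon 3 (UAU, Tyr): 1 synonymous substitution.
Total: 2 + 4 + 1 = 7.

7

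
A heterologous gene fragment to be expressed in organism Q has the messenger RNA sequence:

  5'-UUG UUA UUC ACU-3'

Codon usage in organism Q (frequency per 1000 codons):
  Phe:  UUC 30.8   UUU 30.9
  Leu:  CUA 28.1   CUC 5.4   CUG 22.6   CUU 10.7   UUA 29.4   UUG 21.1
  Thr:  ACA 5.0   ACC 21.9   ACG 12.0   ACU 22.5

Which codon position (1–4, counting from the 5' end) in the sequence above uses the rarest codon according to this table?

Codon 1 UUG (Leu): 21.1 per 1000.
Codon 2 UUA (Leu): 29.4 per 1000.
Codon 3 UUC (Phe): 30.8 per 1000.
Codon 4 ACU (Thr): 22.5 per 1000.
Lowest frequency is 21.1 at codon 1.

1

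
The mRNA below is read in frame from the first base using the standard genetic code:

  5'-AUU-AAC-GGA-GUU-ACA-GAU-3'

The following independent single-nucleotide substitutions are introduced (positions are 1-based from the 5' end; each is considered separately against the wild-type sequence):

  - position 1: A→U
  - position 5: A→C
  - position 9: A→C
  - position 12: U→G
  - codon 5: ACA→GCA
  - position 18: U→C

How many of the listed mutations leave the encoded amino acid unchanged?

Codon 1: AUU (Ile) → UUU (Phe) — missense.
Codon 2: AAC (Asn) → ACC (Thr) — missense.
Codon 3: GGA (Gly) → GGC (Gly) — synonymous.
Codon 4: GUU (Val) → GUG (Val) — synonymous.
Codon 5: ACA (Thr) → GCA (Ala) — missense.
Codon 6: GAU (Asp) → GAC (Asp) — synonymous.
Synonymous: 3 of 6.

3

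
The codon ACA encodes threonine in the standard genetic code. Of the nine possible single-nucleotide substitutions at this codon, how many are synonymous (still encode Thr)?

Position 1: none → 0 synonymous.
Position 2: none → 0 synonymous.
Position 3: ACT, ACC, ACG → 3 synonymous.
Total: 0 + 0 + 3 = 3.

3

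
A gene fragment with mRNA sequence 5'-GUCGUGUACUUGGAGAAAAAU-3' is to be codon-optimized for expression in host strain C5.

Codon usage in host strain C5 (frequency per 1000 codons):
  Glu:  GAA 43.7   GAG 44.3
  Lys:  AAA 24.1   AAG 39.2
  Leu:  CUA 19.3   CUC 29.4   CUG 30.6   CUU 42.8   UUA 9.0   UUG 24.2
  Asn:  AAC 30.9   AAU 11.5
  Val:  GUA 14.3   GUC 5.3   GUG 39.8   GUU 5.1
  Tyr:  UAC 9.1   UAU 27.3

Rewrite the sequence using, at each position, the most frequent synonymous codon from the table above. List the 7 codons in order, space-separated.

GUG GUG UAU CUU GAG AAG AAC

Codon 1 (Val): best is GUG at 39.8.
Codon 2 (Val): best is GUG at 39.8.
Codon 3 (Tyr): best is UAU at 27.3.
Codon 4 (Leu): best is CUU at 42.8.
Codon 5 (Glu): best is GAG at 44.3.
Codon 6 (Lys): best is AAG at 39.2.
Codon 7 (Asn): best is AAC at 30.9.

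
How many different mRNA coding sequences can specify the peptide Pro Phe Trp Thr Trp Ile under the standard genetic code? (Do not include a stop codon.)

Pro: 4 codons.
Phe: 2 codons.
Trp: 1 codon.
Thr: 4 codons.
Trp: 1 codon.
Ile: 3 codons.
4 × 2 × 1 × 4 × 1 × 3 = 96.

96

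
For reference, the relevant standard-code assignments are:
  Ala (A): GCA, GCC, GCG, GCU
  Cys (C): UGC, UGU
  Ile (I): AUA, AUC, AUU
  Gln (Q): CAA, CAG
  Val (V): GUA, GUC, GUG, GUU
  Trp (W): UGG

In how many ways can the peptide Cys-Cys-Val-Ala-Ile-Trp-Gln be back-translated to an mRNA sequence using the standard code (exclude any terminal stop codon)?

384

Cys: 2 codons.
Cys: 2 codons.
Val: 4 codons.
Ala: 4 codons.
Ile: 3 codons.
Trp: 1 codon.
Gln: 2 codons.
2 × 2 × 4 × 4 × 3 × 1 × 2 = 384.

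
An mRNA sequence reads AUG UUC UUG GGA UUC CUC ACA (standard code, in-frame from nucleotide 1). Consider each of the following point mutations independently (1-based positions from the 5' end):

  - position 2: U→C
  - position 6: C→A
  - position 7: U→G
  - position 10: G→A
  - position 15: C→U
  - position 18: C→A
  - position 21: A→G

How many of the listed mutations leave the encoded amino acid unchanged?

Codon 1: AUG (Met) → ACG (Thr) — missense.
Codon 2: UUC (Phe) → UUA (Leu) — missense.
Codon 3: UUG (Leu) → GUG (Val) — missense.
Codon 4: GGA (Gly) → AGA (Arg) — missense.
Codon 5: UUC (Phe) → UUU (Phe) — synonymous.
Codon 6: CUC (Leu) → CUA (Leu) — synonymous.
Codon 7: ACA (Thr) → ACG (Thr) — synonymous.
Synonymous: 3 of 7.

3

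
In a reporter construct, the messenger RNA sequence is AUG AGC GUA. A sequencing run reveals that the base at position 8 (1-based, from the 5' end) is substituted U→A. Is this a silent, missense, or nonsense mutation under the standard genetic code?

missense

Position 8 falls in codon 3: GUA → Val.
After the substitution the codon is GAA → Glu.
Val ≠ Glu, so this is a missense mutation.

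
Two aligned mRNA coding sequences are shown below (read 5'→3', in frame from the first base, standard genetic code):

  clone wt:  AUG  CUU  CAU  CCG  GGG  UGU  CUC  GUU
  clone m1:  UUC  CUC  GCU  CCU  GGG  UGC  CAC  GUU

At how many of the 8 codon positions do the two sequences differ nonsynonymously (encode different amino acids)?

3

Codon 1: AUG Met / UUC Phe — nonsynonymous.
Codon 2: CUU Leu / CUC Leu — synonymous.
Codon 3: CAU His / GCU Ala — nonsynonymous.
Codon 4: CCG Pro / CCU Pro — synonymous.
Codon 5: GGG Gly / GGG Gly — identical.
Codon 6: UGU Cys / UGC Cys — synonymous.
Codon 7: CUC Leu / CAC His — nonsynonymous.
Codon 8: GUU Val / GUU Val — identical.
Nonsynonymous differences: 3.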